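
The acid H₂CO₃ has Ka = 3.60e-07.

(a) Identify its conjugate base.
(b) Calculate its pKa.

(a) The conjugate base is formed by removing one H⁺ from H₂CO₃, giving HCO₃⁻. (b) pKa = -log(Ka) = -log(3.60e-07) = 6.44.

Conjugate base: HCO₃⁻; pK_a = 6.44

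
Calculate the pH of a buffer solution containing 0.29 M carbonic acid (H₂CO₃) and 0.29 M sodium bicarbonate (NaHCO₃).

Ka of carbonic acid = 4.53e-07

pKa = -log(4.53e-07) = 6.34. pH = pKa + log([A⁻]/[HA]) = 6.34 + log(0.29/0.29)

pH = 6.34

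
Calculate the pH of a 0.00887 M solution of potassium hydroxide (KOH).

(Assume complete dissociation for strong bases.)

[OH⁻] = 0.00887 M for strong base. pOH = -log[OH⁻] = 2.05, pH = 14 - pOH

pH = 11.95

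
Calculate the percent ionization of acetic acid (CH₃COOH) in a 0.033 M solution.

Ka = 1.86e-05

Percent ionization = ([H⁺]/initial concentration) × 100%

Using Ka equilibrium: x² + Ka×x - Ka×C = 0. Solving: [H⁺] = 7.7421e-04. Percent = (7.7421e-04/0.033) × 100

Percent ionization = 2.35%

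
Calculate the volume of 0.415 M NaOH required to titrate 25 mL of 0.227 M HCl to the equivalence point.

At equivalence: moles acid = moles base. moles HCl = 0.227 × 25/1000 = 0.005675 mol. V_base = moles / 0.415 × 1000 = 13.7 mL.

V_{base} = 13.7 mL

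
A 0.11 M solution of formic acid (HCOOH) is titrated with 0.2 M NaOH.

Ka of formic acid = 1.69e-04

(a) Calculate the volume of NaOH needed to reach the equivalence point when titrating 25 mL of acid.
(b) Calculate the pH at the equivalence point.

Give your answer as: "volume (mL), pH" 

moles acid = 0.11 × 25/1000 = 0.00275 mol; V_base = moles/0.2 × 1000 = 13.7 mL. At equivalence only the conjugate base is present: [A⁻] = 0.00275/0.039 = 7.0968e-02 M. Kb = Kw/Ka = 5.92e-11; [OH⁻] = √(Kb × [A⁻]) = 2.0492e-06; pOH = 5.69; pH = 14 - pOH = 8.31.

V = 13.7 mL, pH = 8.31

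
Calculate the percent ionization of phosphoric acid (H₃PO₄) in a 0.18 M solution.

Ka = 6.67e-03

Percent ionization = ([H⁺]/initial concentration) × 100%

Using Ka equilibrium: x² + Ka×x - Ka×C = 0. Solving: [H⁺] = 3.1475e-02. Percent = (3.1475e-02/0.18) × 100

Percent ionization = 17.5%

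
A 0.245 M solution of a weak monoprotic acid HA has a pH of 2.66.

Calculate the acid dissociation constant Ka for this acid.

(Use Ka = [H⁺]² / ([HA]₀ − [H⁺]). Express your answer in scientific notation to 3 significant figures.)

[H⁺] = 10^(−pH) = 10^(−2.66) = 2.188e-03 M. For HA ⇌ H⁺ + A⁻, Ka = [H⁺][A⁻]/[HA] = [H⁺]² / ([HA]₀ − [H⁺]) = (2.188e-03)² / (0.245 − 2.188e-03) = 1.97e-05.

K_a = 1.97e-05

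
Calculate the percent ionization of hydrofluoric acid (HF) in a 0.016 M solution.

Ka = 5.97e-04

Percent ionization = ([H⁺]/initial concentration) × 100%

Using Ka equilibrium: x² + Ka×x - Ka×C = 0. Solving: [H⁺] = 2.8065e-03. Percent = (2.8065e-03/0.016) × 100

Percent ionization = 17.5%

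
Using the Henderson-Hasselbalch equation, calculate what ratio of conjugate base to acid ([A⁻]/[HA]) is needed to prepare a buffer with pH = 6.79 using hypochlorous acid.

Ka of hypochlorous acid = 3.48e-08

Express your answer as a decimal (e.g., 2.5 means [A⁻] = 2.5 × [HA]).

pKa = -log(3.48e-08) = 7.4584. pH = pKa + log([A⁻]/[HA]), so log([A⁻]/[HA]) = pH − pKa = 6.79 − 7.4584 = -0.6684. [A⁻]/[HA] = 10^(-0.6684) = 0.215

[A⁻]/[HA] = 0.215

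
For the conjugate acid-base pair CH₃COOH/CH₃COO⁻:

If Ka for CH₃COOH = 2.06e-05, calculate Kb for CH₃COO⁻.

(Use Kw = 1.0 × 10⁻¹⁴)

For a conjugate pair Ka × Kb = Kw, so Kb = Kw/Ka = 1.0 × 10⁻¹⁴ / 2.06e-05 = 4.85e-10.

K_b = 4.85e-10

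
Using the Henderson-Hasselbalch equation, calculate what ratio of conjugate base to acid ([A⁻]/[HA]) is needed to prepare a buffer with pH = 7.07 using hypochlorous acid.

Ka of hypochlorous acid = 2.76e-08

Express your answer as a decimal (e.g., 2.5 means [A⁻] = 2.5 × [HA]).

pKa = -log(2.76e-08) = 7.5591. pH = pKa + log([A⁻]/[HA]), so log([A⁻]/[HA]) = pH − pKa = 7.07 − 7.5591 = -0.4891. [A⁻]/[HA] = 10^(-0.4891) = 0.324

[A⁻]/[HA] = 0.324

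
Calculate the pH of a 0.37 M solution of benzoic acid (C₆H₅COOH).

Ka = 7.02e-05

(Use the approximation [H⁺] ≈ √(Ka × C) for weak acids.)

[H⁺] = √(Ka × C) = √(7.02e-05 × 0.37) = 5.0965e-03. pH = -log(5.0965e-03)

pH = 2.29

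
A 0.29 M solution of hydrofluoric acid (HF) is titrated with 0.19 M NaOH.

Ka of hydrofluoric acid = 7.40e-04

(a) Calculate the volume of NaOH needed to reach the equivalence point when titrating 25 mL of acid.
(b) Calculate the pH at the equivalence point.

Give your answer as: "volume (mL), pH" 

moles acid = 0.29 × 25/1000 = 0.00725 mol; V_base = moles/0.19 × 1000 = 38.2 mL. At equivalence only the conjugate base is present: [A⁻] = 0.00725/0.063 = 1.1479e-01 M. Kb = Kw/Ka = 1.35e-11; [OH⁻] = √(Kb × [A⁻]) = 1.2455e-06; pOH = 5.90; pH = 14 - pOH = 8.10.

V = 38.2 mL, pH = 8.10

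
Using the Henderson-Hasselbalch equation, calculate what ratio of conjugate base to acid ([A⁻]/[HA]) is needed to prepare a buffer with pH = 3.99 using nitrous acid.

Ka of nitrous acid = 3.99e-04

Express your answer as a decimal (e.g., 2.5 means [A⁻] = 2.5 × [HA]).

pKa = -log(3.99e-04) = 3.3990. pH = pKa + log([A⁻]/[HA]), so log([A⁻]/[HA]) = pH − pKa = 3.99 − 3.3990 = 0.5910. [A⁻]/[HA] = 10^(0.5910) = 3.90

[A⁻]/[HA] = 3.90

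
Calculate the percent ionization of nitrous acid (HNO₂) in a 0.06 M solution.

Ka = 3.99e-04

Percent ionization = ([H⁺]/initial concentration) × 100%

Using Ka equilibrium: x² + Ka×x - Ka×C = 0. Solving: [H⁺] = 4.6974e-03. Percent = (4.6974e-03/0.06) × 100

Percent ionization = 7.83%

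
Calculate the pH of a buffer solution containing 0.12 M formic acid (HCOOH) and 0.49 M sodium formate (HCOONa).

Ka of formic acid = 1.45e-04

pKa = -log(1.45e-04) = 3.84. pH = pKa + log([A⁻]/[HA]) = 3.84 + log(0.49/0.12)

pH = 4.45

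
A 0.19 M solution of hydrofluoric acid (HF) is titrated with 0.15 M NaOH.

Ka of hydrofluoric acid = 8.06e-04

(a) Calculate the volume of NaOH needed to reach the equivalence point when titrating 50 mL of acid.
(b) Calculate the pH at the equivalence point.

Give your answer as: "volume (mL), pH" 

moles acid = 0.19 × 50/1000 = 0.0095 mol; V_base = moles/0.15 × 1000 = 63.3 mL. At equivalence only the conjugate base is present: [A⁻] = 0.0095/0.113 = 8.3824e-02 M. Kb = Kw/Ka = 1.24e-11; [OH⁻] = √(Kb × [A⁻]) = 1.0198e-06; pOH = 5.99; pH = 14 - pOH = 8.01.

V = 63.3 mL, pH = 8.01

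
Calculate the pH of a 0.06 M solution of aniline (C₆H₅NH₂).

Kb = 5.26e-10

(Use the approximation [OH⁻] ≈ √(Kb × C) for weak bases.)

[OH⁻] = √(Kb × C) = √(5.26e-10 × 0.06) = 5.6178e-06. pOH = 5.25, pH = 14 - pOH

pH = 8.75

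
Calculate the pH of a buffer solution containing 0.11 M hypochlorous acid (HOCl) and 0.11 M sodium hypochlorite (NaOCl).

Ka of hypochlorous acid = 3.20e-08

pKa = -log(3.20e-08) = 7.49. pH = pKa + log([A⁻]/[HA]) = 7.49 + log(0.11/0.11)

pH = 7.49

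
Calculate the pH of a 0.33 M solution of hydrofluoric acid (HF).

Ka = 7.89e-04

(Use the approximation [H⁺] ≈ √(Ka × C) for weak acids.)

[H⁺] = √(Ka × C) = √(7.89e-04 × 0.33) = 1.6136e-02. pH = -log(1.6136e-02)

pH = 1.79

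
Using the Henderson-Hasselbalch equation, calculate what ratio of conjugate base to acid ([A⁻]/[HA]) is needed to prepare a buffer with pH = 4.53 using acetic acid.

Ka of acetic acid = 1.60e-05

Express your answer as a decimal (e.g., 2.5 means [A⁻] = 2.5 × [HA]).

pKa = -log(1.60e-05) = 4.7959. pH = pKa + log([A⁻]/[HA]), so log([A⁻]/[HA]) = pH − pKa = 4.53 − 4.7959 = -0.2659. [A⁻]/[HA] = 10^(-0.2659) = 0.542

[A⁻]/[HA] = 0.542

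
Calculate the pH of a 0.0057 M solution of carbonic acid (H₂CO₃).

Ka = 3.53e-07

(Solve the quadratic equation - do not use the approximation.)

x² + Ka×x - Ka×C = 0. Using quadratic formula: [H⁺] = 4.4680e-05

pH = 4.35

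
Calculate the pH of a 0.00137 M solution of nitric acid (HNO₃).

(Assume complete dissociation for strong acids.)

[H⁺] = 0.00137 M for strong acid. pH = -log[H⁺] = -log(0.00137)

pH = 2.86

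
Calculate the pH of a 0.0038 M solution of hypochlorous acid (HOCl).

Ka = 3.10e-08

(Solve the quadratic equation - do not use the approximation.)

x² + Ka×x - Ka×C = 0. Using quadratic formula: [H⁺] = 1.0838e-05

pH = 4.97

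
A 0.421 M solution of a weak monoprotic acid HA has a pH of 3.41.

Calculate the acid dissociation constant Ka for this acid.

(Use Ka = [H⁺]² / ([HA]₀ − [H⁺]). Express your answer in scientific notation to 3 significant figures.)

[H⁺] = 10^(−pH) = 10^(−3.41) = 3.890e-04 M. For HA ⇌ H⁺ + A⁻, Ka = [H⁺][A⁻]/[HA] = [H⁺]² / ([HA]₀ − [H⁺]) = (3.890e-04)² / (0.421 − 3.890e-04) = 3.60e-07.

K_a = 3.60e-07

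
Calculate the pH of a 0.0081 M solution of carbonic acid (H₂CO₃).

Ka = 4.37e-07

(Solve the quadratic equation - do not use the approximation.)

x² + Ka×x - Ka×C = 0. Using quadratic formula: [H⁺] = 5.9277e-05

pH = 4.23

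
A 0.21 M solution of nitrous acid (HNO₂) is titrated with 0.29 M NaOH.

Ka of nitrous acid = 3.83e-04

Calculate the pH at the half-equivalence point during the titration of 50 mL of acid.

At half-equivalence [HA] = [A⁻], so Henderson-Hasselbalch gives pH = pKa = -log(3.83e-04) = 3.42.

pH = pKa = 3.42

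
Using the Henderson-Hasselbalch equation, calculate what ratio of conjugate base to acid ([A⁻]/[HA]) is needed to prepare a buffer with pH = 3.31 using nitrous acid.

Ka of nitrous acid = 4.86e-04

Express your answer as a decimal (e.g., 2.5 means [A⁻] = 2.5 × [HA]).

pKa = -log(4.86e-04) = 3.3134. pH = pKa + log([A⁻]/[HA]), so log([A⁻]/[HA]) = pH − pKa = 3.31 − 3.3134 = -0.0034. [A⁻]/[HA] = 10^(-0.0034) = 0.992

[A⁻]/[HA] = 0.992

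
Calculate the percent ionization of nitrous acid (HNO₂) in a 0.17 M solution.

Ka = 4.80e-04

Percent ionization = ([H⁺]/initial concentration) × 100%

Using Ka equilibrium: x² + Ka×x - Ka×C = 0. Solving: [H⁺] = 8.7965e-03. Percent = (8.7965e-03/0.17) × 100

Percent ionization = 5.17%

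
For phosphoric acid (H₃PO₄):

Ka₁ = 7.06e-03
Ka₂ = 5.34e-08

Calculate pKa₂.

pKa₂ = -log(Ka₂) = -log(5.34e-08) = 7.27.

pK_{a2} = 7.27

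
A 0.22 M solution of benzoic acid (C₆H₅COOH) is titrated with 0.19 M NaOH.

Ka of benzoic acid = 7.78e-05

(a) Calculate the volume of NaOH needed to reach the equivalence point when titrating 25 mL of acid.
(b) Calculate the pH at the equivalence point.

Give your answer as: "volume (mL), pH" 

moles acid = 0.22 × 25/1000 = 0.0055 mol; V_base = moles/0.19 × 1000 = 28.9 mL. At equivalence only the conjugate base is present: [A⁻] = 0.0055/0.054 = 1.0195e-01 M. Kb = Kw/Ka = 1.29e-10; [OH⁻] = √(Kb × [A⁻]) = 3.6200e-06; pOH = 5.44; pH = 14 - pOH = 8.56.

V = 28.9 mL, pH = 8.56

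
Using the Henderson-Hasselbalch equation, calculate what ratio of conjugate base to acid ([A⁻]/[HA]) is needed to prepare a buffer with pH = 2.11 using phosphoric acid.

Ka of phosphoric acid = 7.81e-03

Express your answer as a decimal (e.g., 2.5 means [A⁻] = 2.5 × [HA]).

pKa = -log(7.81e-03) = 2.1073. pH = pKa + log([A⁻]/[HA]), so log([A⁻]/[HA]) = pH − pKa = 2.11 − 2.1073 = 0.0027. [A⁻]/[HA] = 10^(0.0027) = 1.01

[A⁻]/[HA] = 1.01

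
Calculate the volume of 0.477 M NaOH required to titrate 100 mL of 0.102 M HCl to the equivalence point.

At equivalence: moles acid = moles base. moles HCl = 0.102 × 100/1000 = 0.0102 mol. V_base = moles / 0.477 × 1000 = 21.4 mL.

V_{base} = 21.4 mL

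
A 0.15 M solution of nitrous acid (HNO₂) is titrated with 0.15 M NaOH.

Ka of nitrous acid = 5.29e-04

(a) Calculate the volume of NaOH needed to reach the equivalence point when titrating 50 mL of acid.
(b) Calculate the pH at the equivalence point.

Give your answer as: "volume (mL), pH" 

moles acid = 0.15 × 50/1000 = 0.0075 mol; V_base = moles/0.15 × 1000 = 50.0 mL. At equivalence only the conjugate base is present: [A⁻] = 0.0075/0.100 = 7.5000e-02 M. Kb = Kw/Ka = 1.89e-11; [OH⁻] = √(Kb × [A⁻]) = 1.1907e-06; pOH = 5.92; pH = 14 - pOH = 8.08.

V = 50.0 mL, pH = 8.08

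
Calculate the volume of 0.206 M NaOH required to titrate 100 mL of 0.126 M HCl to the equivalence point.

At equivalence: moles acid = moles base. moles HCl = 0.126 × 100/1000 = 0.0126 mol. V_base = moles / 0.206 × 1000 = 61.2 mL.

V_{base} = 61.2 mL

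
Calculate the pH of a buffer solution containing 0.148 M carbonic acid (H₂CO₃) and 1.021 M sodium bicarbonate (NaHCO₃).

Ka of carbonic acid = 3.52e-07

pKa = -log(3.52e-07) = 6.45. pH = pKa + log([A⁻]/[HA]) = 6.45 + log(1.021/0.148)

pH = 7.29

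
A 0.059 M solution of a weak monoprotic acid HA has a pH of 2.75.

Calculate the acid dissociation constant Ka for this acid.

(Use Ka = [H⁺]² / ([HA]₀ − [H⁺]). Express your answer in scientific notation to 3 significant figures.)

[H⁺] = 10^(−pH) = 10^(−2.75) = 1.778e-03 M. For HA ⇌ H⁺ + A⁻, Ka = [H⁺][A⁻]/[HA] = [H⁺]² / ([HA]₀ − [H⁺]) = (1.778e-03)² / (0.059 − 1.778e-03) = 5.53e-05.

K_a = 5.53e-05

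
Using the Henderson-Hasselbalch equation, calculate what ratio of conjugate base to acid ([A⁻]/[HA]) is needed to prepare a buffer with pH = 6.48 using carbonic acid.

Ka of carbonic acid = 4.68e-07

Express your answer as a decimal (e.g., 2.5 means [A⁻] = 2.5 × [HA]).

pKa = -log(4.68e-07) = 6.3298. pH = pKa + log([A⁻]/[HA]), so log([A⁻]/[HA]) = pH − pKa = 6.48 − 6.3298 = 0.1502. [A⁻]/[HA] = 10^(0.1502) = 1.41

[A⁻]/[HA] = 1.41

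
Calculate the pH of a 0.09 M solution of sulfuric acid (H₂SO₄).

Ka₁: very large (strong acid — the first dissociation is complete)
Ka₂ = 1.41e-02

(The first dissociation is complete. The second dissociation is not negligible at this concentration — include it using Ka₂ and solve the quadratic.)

First dissociation is complete: [H⁺]₀ = [HSO₄⁻]₀ = C = 0.09 M. Second dissociation HSO₄⁻ ⇌ H⁺ + SO₄²⁻: let x = [SO₄²⁻]. Ka₂ = (C + x)·x / (C − x) = 1.41e-02 → x² + (C + Ka₂)·x − Ka₂·C = 0 → x² + 0.10410·x − 1.269e-03 = 0. x = (−0.10410 + √(0.10410² + 4 × 1.269e-03)) / 2 = 1.1023e-02 M. [H⁺] = C + x = 0.09 + 1.1023e-02 = 1.0102e-01 M. pH = -log(1.0102e-01) = 1.00.

pH = 1.00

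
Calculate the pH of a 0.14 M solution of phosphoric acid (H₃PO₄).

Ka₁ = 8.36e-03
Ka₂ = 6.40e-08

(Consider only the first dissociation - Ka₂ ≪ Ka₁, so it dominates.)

First dissociation dominates. From Ka₁ = [H⁺][HA⁻]/[H₂A], x² + Ka₁·x − Ka₁·C = 0 with C = 0.14 M and Ka₁ = 8.36e-03. Solving: [H⁺] = (−Ka₁ + √(Ka₁² + 4·Ka₁·C)) / 2 = 3.0286e-02 M. pH = -log(3.0286e-02) = 1.52.

pH = 1.52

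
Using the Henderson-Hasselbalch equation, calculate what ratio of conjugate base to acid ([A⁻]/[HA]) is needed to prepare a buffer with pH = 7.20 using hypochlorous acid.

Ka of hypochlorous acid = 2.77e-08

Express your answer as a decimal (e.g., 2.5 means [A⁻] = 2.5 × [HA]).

pKa = -log(2.77e-08) = 7.5575. pH = pKa + log([A⁻]/[HA]), so log([A⁻]/[HA]) = pH − pKa = 7.20 − 7.5575 = -0.3575. [A⁻]/[HA] = 10^(-0.3575) = 0.439

[A⁻]/[HA] = 0.439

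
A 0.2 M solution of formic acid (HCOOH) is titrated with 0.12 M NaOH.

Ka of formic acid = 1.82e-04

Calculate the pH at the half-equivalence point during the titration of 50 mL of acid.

At half-equivalence [HA] = [A⁻], so Henderson-Hasselbalch gives pH = pKa = -log(1.82e-04) = 3.74.

pH = pKa = 3.74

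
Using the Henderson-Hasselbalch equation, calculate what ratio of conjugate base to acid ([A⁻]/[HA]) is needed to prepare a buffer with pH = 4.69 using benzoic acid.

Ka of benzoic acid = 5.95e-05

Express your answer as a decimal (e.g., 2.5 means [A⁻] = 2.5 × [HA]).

pKa = -log(5.95e-05) = 4.2255. pH = pKa + log([A⁻]/[HA]), so log([A⁻]/[HA]) = pH − pKa = 4.69 − 4.2255 = 0.4645. [A⁻]/[HA] = 10^(0.4645) = 2.91

[A⁻]/[HA] = 2.91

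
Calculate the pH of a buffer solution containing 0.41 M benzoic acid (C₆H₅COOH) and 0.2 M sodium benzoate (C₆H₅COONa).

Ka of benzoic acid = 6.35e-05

pKa = -log(6.35e-05) = 4.20. pH = pKa + log([A⁻]/[HA]) = 4.20 + log(0.2/0.41)

pH = 3.89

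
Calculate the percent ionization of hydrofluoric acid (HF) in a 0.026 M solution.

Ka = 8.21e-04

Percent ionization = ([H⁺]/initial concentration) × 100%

Using Ka equilibrium: x² + Ka×x - Ka×C = 0. Solving: [H⁺] = 4.2279e-03. Percent = (4.2279e-03/0.026) × 100

Percent ionization = 16.3%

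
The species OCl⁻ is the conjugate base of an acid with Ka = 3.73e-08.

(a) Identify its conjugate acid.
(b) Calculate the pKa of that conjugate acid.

(a) The conjugate acid is formed by adding one H⁺ to OCl⁻, giving HOCl. (b) pKa = -log(Ka) = -log(3.73e-08) = 7.43.

Conjugate acid: HOCl; pK_a = 7.43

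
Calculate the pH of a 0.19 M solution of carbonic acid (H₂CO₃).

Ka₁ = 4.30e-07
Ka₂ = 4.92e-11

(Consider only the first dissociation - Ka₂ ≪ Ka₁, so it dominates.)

First dissociation dominates. From Ka₁ = [H⁺][HA⁻]/[H₂A], x² + Ka₁·x − Ka₁·C = 0 with C = 0.19 M and Ka₁ = 4.30e-07. Solving: [H⁺] = (−Ka₁ + √(Ka₁² + 4·Ka₁·C)) / 2 = 2.8562e-04 M. pH = -log(2.8562e-04) = 3.54.

pH = 3.54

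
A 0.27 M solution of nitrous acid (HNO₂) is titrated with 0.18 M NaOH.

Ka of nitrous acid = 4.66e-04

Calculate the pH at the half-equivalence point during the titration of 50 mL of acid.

At half-equivalence [HA] = [A⁻], so Henderson-Hasselbalch gives pH = pKa = -log(4.66e-04) = 3.33.

pH = pKa = 3.33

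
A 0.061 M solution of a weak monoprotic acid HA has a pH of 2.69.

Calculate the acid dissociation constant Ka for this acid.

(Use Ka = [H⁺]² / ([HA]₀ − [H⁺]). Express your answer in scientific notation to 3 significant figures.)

[H⁺] = 10^(−pH) = 10^(−2.69) = 2.042e-03 M. For HA ⇌ H⁺ + A⁻, Ka = [H⁺][A⁻]/[HA] = [H⁺]² / ([HA]₀ − [H⁺]) = (2.042e-03)² / (0.061 − 2.042e-03) = 7.07e-05.

K_a = 7.07e-05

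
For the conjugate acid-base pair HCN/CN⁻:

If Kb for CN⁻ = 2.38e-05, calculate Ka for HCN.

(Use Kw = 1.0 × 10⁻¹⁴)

For a conjugate pair Ka × Kb = Kw, so Ka = Kw/Kb = 1.0 × 10⁻¹⁴ / 2.38e-05 = 4.20e-10.

K_a = 4.20e-10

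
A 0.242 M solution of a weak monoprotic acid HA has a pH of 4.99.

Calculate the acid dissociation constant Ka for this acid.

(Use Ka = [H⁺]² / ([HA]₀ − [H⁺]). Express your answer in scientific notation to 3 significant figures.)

[H⁺] = 10^(−pH) = 10^(−4.99) = 1.023e-05 M. For HA ⇌ H⁺ + A⁻, Ka = [H⁺][A⁻]/[HA] = [H⁺]² / ([HA]₀ − [H⁺]) = (1.023e-05)² / (0.242 − 1.023e-05) = 4.33e-10.

K_a = 4.33e-10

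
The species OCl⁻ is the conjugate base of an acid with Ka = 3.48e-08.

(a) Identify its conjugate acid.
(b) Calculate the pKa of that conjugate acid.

(a) The conjugate acid is formed by adding one H⁺ to OCl⁻, giving HOCl. (b) pKa = -log(Ka) = -log(3.48e-08) = 7.46.

Conjugate acid: HOCl; pK_a = 7.46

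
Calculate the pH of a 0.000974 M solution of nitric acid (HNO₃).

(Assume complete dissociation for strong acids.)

[H⁺] = 0.000974 M for strong acid. pH = -log[H⁺] = -log(0.000974)

pH = 3.01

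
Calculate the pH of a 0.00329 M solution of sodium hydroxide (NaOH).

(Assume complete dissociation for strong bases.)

[OH⁻] = 0.00329 M for strong base. pOH = -log[OH⁻] = 2.48, pH = 14 - pOH

pH = 11.52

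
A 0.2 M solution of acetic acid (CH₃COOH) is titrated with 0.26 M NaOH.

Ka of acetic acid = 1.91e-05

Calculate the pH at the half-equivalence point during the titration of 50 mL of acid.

At half-equivalence [HA] = [A⁻], so Henderson-Hasselbalch gives pH = pKa = -log(1.91e-05) = 4.72.

pH = pKa = 4.72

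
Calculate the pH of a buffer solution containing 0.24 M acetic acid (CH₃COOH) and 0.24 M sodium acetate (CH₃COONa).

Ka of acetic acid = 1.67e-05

pKa = -log(1.67e-05) = 4.78. pH = pKa + log([A⁻]/[HA]) = 4.78 + log(0.24/0.24)

pH = 4.78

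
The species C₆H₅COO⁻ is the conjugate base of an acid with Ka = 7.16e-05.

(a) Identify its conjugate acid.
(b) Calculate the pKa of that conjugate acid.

(a) The conjugate acid is formed by adding one H⁺ to C₆H₅COO⁻, giving C₆H₅COOH. (b) pKa = -log(Ka) = -log(7.16e-05) = 4.15.

Conjugate acid: C₆H₅COOH; pK_a = 4.15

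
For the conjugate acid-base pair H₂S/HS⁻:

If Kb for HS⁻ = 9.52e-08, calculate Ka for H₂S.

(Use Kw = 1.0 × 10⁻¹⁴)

For a conjugate pair Ka × Kb = Kw, so Ka = Kw/Kb = 1.0 × 10⁻¹⁴ / 9.52e-08 = 1.05e-07.

K_a = 1.05e-07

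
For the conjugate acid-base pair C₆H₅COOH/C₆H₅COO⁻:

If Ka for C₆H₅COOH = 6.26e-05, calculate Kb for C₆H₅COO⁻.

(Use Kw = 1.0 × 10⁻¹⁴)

For a conjugate pair Ka × Kb = Kw, so Kb = Kw/Ka = 1.0 × 10⁻¹⁴ / 6.26e-05 = 1.60e-10.

K_b = 1.60e-10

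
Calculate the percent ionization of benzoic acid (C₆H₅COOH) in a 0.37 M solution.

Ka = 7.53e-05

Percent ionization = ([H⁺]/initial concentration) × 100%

Using Ka equilibrium: x² + Ka×x - Ka×C = 0. Solving: [H⁺] = 5.2408e-03. Percent = (5.2408e-03/0.37) × 100

Percent ionization = 1.42%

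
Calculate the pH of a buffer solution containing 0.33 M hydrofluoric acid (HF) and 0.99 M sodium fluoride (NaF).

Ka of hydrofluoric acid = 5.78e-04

pKa = -log(5.78e-04) = 3.24. pH = pKa + log([A⁻]/[HA]) = 3.24 + log(0.99/0.33)

pH = 3.72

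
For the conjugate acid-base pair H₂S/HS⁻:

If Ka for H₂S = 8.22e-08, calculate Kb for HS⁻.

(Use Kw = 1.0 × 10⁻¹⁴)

For a conjugate pair Ka × Kb = Kw, so Kb = Kw/Ka = 1.0 × 10⁻¹⁴ / 8.22e-08 = 1.22e-07.

K_b = 1.22e-07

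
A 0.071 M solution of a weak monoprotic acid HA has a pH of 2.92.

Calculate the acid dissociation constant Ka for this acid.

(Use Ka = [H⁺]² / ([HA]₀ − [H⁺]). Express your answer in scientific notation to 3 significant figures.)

[H⁺] = 10^(−pH) = 10^(−2.92) = 1.202e-03 M. For HA ⇌ H⁺ + A⁻, Ka = [H⁺][A⁻]/[HA] = [H⁺]² / ([HA]₀ − [H⁺]) = (1.202e-03)² / (0.071 − 1.202e-03) = 2.07e-05.

K_a = 2.07e-05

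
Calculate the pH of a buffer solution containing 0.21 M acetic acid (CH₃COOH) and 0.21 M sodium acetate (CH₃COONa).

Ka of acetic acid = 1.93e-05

pKa = -log(1.93e-05) = 4.71. pH = pKa + log([A⁻]/[HA]) = 4.71 + log(0.21/0.21)

pH = 4.71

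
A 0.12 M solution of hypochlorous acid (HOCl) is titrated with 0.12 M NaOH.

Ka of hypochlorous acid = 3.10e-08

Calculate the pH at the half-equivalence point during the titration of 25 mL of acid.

At half-equivalence [HA] = [A⁻], so Henderson-Hasselbalch gives pH = pKa = -log(3.10e-08) = 7.51.

pH = pKa = 7.51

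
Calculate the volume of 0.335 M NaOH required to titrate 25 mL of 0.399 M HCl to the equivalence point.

At equivalence: moles acid = moles base. moles HCl = 0.399 × 25/1000 = 0.009975 mol. V_base = moles / 0.335 × 1000 = 29.8 mL.

V_{base} = 29.8 mL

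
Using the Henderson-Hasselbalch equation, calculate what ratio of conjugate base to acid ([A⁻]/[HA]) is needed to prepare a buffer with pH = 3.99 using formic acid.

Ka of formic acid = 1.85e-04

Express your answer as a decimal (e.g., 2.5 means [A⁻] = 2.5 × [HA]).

pKa = -log(1.85e-04) = 3.7328. pH = pKa + log([A⁻]/[HA]), so log([A⁻]/[HA]) = pH − pKa = 3.99 − 3.7328 = 0.2572. [A⁻]/[HA] = 10^(0.2572) = 1.81

[A⁻]/[HA] = 1.81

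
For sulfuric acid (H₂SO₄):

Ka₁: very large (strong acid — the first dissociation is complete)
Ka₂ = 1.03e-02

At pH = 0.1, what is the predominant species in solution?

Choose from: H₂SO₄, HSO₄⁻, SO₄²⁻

The first dissociation is complete, so H₂SO₄ itself is never the predominant species in water; pKa₂ = -log(1.03e-02) = 1.99. For a polyprotic acid the predominant species crosses at each pKa: below pKa_n the protonated form dominates, above it the deprotonated form does. At pH = 0.1, the predominant species is HSO₄⁻.

HSO₄⁻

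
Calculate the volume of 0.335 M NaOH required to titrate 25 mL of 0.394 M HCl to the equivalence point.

At equivalence: moles acid = moles base. moles HCl = 0.394 × 25/1000 = 0.00985 mol. V_base = moles / 0.335 × 1000 = 29.4 mL.

V_{base} = 29.4 mL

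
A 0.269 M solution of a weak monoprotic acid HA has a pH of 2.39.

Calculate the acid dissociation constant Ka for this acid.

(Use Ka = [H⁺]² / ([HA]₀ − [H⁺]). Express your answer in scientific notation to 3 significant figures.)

[H⁺] = 10^(−pH) = 10^(−2.39) = 4.074e-03 M. For HA ⇌ H⁺ + A⁻, Ka = [H⁺][A⁻]/[HA] = [H⁺]² / ([HA]₀ − [H⁺]) = (4.074e-03)² / (0.269 − 4.074e-03) = 6.26e-05.

K_a = 6.26e-05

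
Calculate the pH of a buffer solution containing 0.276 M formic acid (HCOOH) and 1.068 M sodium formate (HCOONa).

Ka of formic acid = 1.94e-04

pKa = -log(1.94e-04) = 3.71. pH = pKa + log([A⁻]/[HA]) = 3.71 + log(1.068/0.276)

pH = 4.30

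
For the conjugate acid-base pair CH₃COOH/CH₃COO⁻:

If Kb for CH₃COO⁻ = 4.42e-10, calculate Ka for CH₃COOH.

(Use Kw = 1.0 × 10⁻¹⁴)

For a conjugate pair Ka × Kb = Kw, so Ka = Kw/Kb = 1.0 × 10⁻¹⁴ / 4.42e-10 = 2.26e-05.

K_a = 2.26e-05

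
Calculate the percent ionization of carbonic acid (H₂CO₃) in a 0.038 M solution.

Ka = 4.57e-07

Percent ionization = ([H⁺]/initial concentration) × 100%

Using Ka equilibrium: x² + Ka×x - Ka×C = 0. Solving: [H⁺] = 1.3155e-04. Percent = (1.3155e-04/0.038) × 100

Percent ionization = 0.346%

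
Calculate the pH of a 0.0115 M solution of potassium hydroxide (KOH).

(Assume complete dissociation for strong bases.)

[OH⁻] = 0.0115 M for strong base. pOH = -log[OH⁻] = 1.94, pH = 14 - pOH

pH = 12.06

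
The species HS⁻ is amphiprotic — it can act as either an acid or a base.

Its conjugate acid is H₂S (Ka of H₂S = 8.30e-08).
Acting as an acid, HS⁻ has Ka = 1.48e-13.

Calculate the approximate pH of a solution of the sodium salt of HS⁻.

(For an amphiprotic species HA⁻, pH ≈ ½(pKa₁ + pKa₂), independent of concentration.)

pKa₁ = -log(8.30e-08) = 7.08; pKa₂ = -log(1.48e-13) = 12.83. For an amphiprotic species, pH ≈ ½(pKa₁ + pKa₂) = ½(7.08 + 12.83) = 9.96.

pH = 9.96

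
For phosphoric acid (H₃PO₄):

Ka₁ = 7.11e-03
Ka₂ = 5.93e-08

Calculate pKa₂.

pKa₂ = -log(Ka₂) = -log(5.93e-08) = 7.23.

pK_{a2} = 7.23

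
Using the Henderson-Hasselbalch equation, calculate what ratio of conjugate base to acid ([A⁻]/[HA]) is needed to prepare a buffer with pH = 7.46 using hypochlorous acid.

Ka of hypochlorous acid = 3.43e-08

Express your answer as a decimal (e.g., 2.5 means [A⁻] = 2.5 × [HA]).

pKa = -log(3.43e-08) = 7.4647. pH = pKa + log([A⁻]/[HA]), so log([A⁻]/[HA]) = pH − pKa = 7.46 − 7.4647 = -0.0047. [A⁻]/[HA] = 10^(-0.0047) = 0.989

[A⁻]/[HA] = 0.989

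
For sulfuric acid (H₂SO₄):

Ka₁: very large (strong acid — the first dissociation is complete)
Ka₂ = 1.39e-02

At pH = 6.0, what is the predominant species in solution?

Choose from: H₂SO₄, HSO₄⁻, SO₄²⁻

The first dissociation is complete, so H₂SO₄ itself is never the predominant species in water; pKa₂ = -log(1.39e-02) = 1.86. For a polyprotic acid the predominant species crosses at each pKa: below pKa_n the protonated form dominates, above it the deprotonated form does. At pH = 6.0, the predominant species is SO₄²⁻.

SO₄²⁻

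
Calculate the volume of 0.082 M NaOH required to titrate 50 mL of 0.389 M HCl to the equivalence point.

At equivalence: moles acid = moles base. moles HCl = 0.389 × 50/1000 = 0.01945 mol. V_base = moles / 0.082 × 1000 = 237.2 mL.

V_{base} = 237.2 mL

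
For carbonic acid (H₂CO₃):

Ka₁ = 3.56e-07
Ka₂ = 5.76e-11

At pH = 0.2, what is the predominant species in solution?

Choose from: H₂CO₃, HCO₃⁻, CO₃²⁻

pKa₁ = 6.45, pKa₂ = 10.24. For a polyprotic acid the predominant species crosses at each pKa: below pKa_n the protonated form dominates, above it the deprotonated form does. At pH = 0.2, the predominant species is H₂CO₃.

H₂CO₃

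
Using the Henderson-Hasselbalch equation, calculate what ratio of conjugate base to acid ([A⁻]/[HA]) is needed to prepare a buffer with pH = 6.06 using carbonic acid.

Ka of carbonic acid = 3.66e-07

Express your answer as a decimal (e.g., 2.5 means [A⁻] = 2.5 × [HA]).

pKa = -log(3.66e-07) = 6.4365. pH = pKa + log([A⁻]/[HA]), so log([A⁻]/[HA]) = pH − pKa = 6.06 − 6.4365 = -0.3765. [A⁻]/[HA] = 10^(-0.3765) = 0.420

[A⁻]/[HA] = 0.420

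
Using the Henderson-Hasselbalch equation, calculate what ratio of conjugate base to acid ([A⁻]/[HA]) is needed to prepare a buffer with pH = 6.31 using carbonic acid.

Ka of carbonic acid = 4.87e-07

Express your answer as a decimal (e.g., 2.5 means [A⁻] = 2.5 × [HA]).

pKa = -log(4.87e-07) = 6.3125. pH = pKa + log([A⁻]/[HA]), so log([A⁻]/[HA]) = pH − pKa = 6.31 − 6.3125 = -0.0025. [A⁻]/[HA] = 10^(-0.0025) = 0.994

[A⁻]/[HA] = 0.994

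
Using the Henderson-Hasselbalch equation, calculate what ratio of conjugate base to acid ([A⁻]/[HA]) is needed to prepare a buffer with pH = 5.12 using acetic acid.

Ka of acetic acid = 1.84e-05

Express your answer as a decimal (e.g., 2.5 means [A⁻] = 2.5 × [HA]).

pKa = -log(1.84e-05) = 4.7352. pH = pKa + log([A⁻]/[HA]), so log([A⁻]/[HA]) = pH − pKa = 5.12 − 4.7352 = 0.3848. [A⁻]/[HA] = 10^(0.3848) = 2.43

[A⁻]/[HA] = 2.43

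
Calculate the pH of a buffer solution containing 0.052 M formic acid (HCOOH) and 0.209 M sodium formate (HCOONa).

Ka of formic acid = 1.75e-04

pKa = -log(1.75e-04) = 3.76. pH = pKa + log([A⁻]/[HA]) = 3.76 + log(0.209/0.052)

pH = 4.36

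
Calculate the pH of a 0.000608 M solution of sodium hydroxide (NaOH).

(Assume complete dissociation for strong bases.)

[OH⁻] = 0.000608 M for strong base. pOH = -log[OH⁻] = 3.22, pH = 14 - pOH

pH = 10.78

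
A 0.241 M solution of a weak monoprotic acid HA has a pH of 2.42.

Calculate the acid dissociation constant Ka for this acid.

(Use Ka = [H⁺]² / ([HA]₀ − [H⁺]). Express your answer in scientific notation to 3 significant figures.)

[H⁺] = 10^(−pH) = 10^(−2.42) = 3.802e-03 M. For HA ⇌ H⁺ + A⁻, Ka = [H⁺][A⁻]/[HA] = [H⁺]² / ([HA]₀ − [H⁺]) = (3.802e-03)² / (0.241 − 3.802e-03) = 6.09e-05.

K_a = 6.09e-05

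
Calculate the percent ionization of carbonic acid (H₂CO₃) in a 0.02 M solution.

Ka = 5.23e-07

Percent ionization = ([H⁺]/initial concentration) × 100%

Using Ka equilibrium: x² + Ka×x - Ka×C = 0. Solving: [H⁺] = 1.0201e-04. Percent = (1.0201e-04/0.02) × 100

Percent ionization = 0.51%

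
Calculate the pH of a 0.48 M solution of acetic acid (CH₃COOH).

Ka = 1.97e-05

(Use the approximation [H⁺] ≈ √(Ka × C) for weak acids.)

[H⁺] = √(Ka × C) = √(1.97e-05 × 0.48) = 3.0751e-03. pH = -log(3.0751e-03)

pH = 2.51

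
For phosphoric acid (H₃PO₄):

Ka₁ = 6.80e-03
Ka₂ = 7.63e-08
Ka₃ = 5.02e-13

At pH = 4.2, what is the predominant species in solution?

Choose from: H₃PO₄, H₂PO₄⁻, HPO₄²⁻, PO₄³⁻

pKa₁ = 2.17, pKa₂ = 7.12, pKa₃ = 12.30. For a polyprotic acid the predominant species crosses at each pKa: below pKa_n the protonated form dominates, above it the deprotonated form does. At pH = 4.2, the predominant species is H₂PO₄⁻.

H₂PO₄⁻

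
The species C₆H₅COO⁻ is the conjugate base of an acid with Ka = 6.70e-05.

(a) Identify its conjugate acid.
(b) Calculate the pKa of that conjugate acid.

(a) The conjugate acid is formed by adding one H⁺ to C₆H₅COO⁻, giving C₆H₅COOH. (b) pKa = -log(Ka) = -log(6.70e-05) = 4.17.

Conjugate acid: C₆H₅COOH; pK_a = 4.17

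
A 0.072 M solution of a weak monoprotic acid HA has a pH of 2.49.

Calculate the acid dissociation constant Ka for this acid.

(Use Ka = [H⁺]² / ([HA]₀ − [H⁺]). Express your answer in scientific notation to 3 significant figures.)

[H⁺] = 10^(−pH) = 10^(−2.49) = 3.236e-03 M. For HA ⇌ H⁺ + A⁻, Ka = [H⁺][A⁻]/[HA] = [H⁺]² / ([HA]₀ − [H⁺]) = (3.236e-03)² / (0.072 − 3.236e-03) = 1.52e-04.

K_a = 1.52e-04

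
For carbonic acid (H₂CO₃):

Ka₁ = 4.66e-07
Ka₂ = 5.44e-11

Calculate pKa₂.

pKa₂ = -log(Ka₂) = -log(5.44e-11) = 10.26.

pK_{a2} = 10.26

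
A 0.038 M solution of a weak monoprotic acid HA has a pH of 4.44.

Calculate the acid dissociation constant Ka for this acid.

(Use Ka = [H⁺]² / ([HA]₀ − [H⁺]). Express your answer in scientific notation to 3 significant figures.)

[H⁺] = 10^(−pH) = 10^(−4.44) = 3.631e-05 M. For HA ⇌ H⁺ + A⁻, Ka = [H⁺][A⁻]/[HA] = [H⁺]² / ([HA]₀ − [H⁺]) = (3.631e-05)² / (0.038 − 3.631e-05) = 3.47e-08.

K_a = 3.47e-08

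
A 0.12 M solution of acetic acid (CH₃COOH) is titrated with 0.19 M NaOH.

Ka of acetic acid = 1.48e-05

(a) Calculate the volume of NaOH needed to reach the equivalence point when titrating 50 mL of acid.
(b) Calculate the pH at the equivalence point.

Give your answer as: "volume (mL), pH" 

moles acid = 0.12 × 50/1000 = 0.006 mol; V_base = moles/0.19 × 1000 = 31.6 mL. At equivalence only the conjugate base is present: [A⁻] = 0.006/0.082 = 7.3548e-02 M. Kb = Kw/Ka = 6.76e-10; [OH⁻] = √(Kb × [A⁻]) = 7.0495e-06; pOH = 5.15; pH = 14 - pOH = 8.85.

V = 31.6 mL, pH = 8.85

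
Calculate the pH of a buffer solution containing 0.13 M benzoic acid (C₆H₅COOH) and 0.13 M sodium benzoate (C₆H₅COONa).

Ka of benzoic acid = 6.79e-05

pKa = -log(6.79e-05) = 4.17. pH = pKa + log([A⁻]/[HA]) = 4.17 + log(0.13/0.13)

pH = 4.17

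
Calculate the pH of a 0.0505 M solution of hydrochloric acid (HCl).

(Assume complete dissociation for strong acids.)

[H⁺] = 0.0505 M for strong acid. pH = -log[H⁺] = -log(0.0505)

pH = 1.30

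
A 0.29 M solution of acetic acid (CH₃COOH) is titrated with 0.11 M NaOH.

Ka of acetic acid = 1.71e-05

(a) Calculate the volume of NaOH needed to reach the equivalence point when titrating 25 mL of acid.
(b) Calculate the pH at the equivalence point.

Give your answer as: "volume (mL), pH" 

moles acid = 0.29 × 25/1000 = 0.00725 mol; V_base = moles/0.11 × 1000 = 65.9 mL. At equivalence only the conjugate base is present: [A⁻] = 0.00725/0.091 = 7.9750e-02 M. Kb = Kw/Ka = 5.85e-10; [OH⁻] = √(Kb × [A⁻]) = 6.8292e-06; pOH = 5.17; pH = 14 - pOH = 8.83.

V = 65.9 mL, pH = 8.83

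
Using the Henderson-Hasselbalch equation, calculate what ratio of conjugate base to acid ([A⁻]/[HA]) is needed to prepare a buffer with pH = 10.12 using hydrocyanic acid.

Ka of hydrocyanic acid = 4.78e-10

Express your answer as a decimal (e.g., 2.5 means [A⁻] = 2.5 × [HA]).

pKa = -log(4.78e-10) = 9.3206. pH = pKa + log([A⁻]/[HA]), so log([A⁻]/[HA]) = pH − pKa = 10.12 − 9.3206 = 0.7994. [A⁻]/[HA] = 10^(0.7994) = 6.30

[A⁻]/[HA] = 6.30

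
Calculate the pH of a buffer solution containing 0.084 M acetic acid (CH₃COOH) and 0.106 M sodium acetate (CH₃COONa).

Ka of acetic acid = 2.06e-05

pKa = -log(2.06e-05) = 4.69. pH = pKa + log([A⁻]/[HA]) = 4.69 + log(0.106/0.084)

pH = 4.79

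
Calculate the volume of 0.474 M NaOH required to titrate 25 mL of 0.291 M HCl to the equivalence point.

At equivalence: moles acid = moles base. moles HCl = 0.291 × 25/1000 = 0.007275 mol. V_base = moles / 0.474 × 1000 = 15.3 mL.

V_{base} = 15.3 mL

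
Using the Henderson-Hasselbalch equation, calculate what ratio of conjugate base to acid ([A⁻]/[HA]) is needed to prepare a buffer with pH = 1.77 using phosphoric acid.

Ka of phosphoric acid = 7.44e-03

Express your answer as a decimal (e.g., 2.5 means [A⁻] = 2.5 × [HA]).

pKa = -log(7.44e-03) = 2.1284. pH = pKa + log([A⁻]/[HA]), so log([A⁻]/[HA]) = pH − pKa = 1.77 − 2.1284 = -0.3584. [A⁻]/[HA] = 10^(-0.3584) = 0.438

[A⁻]/[HA] = 0.438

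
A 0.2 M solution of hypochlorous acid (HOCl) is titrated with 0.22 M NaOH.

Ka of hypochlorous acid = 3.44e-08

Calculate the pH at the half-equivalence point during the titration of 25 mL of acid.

At half-equivalence [HA] = [A⁻], so Henderson-Hasselbalch gives pH = pKa = -log(3.44e-08) = 7.46.

pH = pKa = 7.46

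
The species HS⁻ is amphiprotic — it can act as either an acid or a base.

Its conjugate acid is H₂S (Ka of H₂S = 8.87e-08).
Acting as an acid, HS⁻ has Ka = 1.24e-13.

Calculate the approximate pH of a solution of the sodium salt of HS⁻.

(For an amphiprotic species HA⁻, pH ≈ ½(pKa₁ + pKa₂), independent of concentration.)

pKa₁ = -log(8.87e-08) = 7.05; pKa₂ = -log(1.24e-13) = 12.91. For an amphiprotic species, pH ≈ ½(pKa₁ + pKa₂) = ½(7.05 + 12.91) = 9.98.

pH = 9.98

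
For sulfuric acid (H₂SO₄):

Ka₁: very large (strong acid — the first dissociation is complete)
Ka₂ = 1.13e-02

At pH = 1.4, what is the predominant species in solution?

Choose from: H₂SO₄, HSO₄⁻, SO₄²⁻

The first dissociation is complete, so H₂SO₄ itself is never the predominant species in water; pKa₂ = -log(1.13e-02) = 1.95. For a polyprotic acid the predominant species crosses at each pKa: below pKa_n the protonated form dominates, above it the deprotonated form does. At pH = 1.4, the predominant species is HSO₄⁻.

HSO₄⁻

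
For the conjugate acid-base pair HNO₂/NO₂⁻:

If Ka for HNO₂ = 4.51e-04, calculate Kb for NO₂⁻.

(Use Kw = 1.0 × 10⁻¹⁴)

For a conjugate pair Ka × Kb = Kw, so Kb = Kw/Ka = 1.0 × 10⁻¹⁴ / 4.51e-04 = 2.22e-11.

K_b = 2.22e-11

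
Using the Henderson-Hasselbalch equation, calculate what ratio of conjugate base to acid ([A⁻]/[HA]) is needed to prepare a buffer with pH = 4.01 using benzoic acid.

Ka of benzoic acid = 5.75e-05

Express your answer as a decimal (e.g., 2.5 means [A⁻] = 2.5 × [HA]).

pKa = -log(5.75e-05) = 4.2403. pH = pKa + log([A⁻]/[HA]), so log([A⁻]/[HA]) = pH − pKa = 4.01 − 4.2403 = -0.2303. [A⁻]/[HA] = 10^(-0.2303) = 0.588

[A⁻]/[HA] = 0.588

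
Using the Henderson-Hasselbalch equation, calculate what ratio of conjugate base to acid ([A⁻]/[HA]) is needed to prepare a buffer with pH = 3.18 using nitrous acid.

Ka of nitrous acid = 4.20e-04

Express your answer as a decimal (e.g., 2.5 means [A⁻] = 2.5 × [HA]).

pKa = -log(4.20e-04) = 3.3768. pH = pKa + log([A⁻]/[HA]), so log([A⁻]/[HA]) = pH − pKa = 3.18 − 3.3768 = -0.1968. [A⁻]/[HA] = 10^(-0.1968) = 0.636

[A⁻]/[HA] = 0.636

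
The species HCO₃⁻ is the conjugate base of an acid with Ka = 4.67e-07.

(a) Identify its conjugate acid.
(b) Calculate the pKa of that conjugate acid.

(a) The conjugate acid is formed by adding one H⁺ to HCO₃⁻, giving H₂CO₃. (b) pKa = -log(Ka) = -log(4.67e-07) = 6.33.

Conjugate acid: H₂CO₃; pK_a = 6.33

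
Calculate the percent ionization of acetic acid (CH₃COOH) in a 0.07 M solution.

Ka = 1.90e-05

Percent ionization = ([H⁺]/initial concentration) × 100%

Using Ka equilibrium: x² + Ka×x - Ka×C = 0. Solving: [H⁺] = 1.1438e-03. Percent = (1.1438e-03/0.07) × 100

Percent ionization = 1.63%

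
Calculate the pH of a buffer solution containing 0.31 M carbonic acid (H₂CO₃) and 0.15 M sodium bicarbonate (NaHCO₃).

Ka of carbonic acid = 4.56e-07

pKa = -log(4.56e-07) = 6.34. pH = pKa + log([A⁻]/[HA]) = 6.34 + log(0.15/0.31)

pH = 6.03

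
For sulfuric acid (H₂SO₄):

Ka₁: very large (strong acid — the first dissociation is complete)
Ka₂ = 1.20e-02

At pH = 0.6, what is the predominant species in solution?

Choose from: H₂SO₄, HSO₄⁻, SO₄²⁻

The first dissociation is complete, so H₂SO₄ itself is never the predominant species in water; pKa₂ = -log(1.20e-02) = 1.92. For a polyprotic acid the predominant species crosses at each pKa: below pKa_n the protonated form dominates, above it the deprotonated form does. At pH = 0.6, the predominant species is HSO₄⁻.

HSO₄⁻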